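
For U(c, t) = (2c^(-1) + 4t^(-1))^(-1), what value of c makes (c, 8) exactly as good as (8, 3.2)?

c = 2

U depends on (c, t) only through S = 2c^(-1) + 4t^(-1), so equal utility means equal S. At (8, 3.2): S = 1.5.
With t = 8: 4·8^(-1) = 0.5, so 2c^(-1) = 1.5 − 0.5 = 1, i.e. c^(-1) = 0.5.
Hence c = 1/0.5 = 2.
Check: U(2, 8) = 0.6667.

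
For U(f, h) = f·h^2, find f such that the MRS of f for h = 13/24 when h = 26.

MU_f = h^2 and MU_h = 2·f·h.
MRS = MU_f/MU_h = (1/2)·h/f.
Substitute h = 26: MRS = 13/f. Setting 13/f = 13/24 gives f = 13/(13/24) = 24.

f = 24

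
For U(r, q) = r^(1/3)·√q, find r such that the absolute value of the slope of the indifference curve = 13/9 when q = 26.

MU_r = 1/3·r^(-2/3)·√q and MU_q = 0.5·r^(1/3)·q^(-0.5).
MRS = MU_r/MU_q = (2/3)·q/r.
Substitute q = 26: MRS = (52/3)/r. Setting (52/3)/r = 13/9 gives r = (52/3)/(13/9) = 12.

r = 12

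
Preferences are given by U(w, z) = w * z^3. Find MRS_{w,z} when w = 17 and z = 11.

MRS = 11/51

MU_w = z^3 and MU_z = 3·w·z^2.
MRS = MU_w/MU_z = (1/3)·z/w.
At (17, 11): MRS = 11/51.
That is, one extra unit of w is worth 11/51 units of z at the margin.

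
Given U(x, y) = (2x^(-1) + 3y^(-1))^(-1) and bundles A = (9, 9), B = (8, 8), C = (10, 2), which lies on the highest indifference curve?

Evaluate utility at each bundle:
U(A) = 1.800.
U(B) = 1.600.
U(C) = 0.588.
Highest utility is A, so A ≻ B ≻ C.

Bundle A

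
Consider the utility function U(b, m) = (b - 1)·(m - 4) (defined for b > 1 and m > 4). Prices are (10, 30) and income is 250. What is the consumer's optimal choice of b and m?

b* = 7, m* = 6

MU_b = (m−4), MU_m = (b−1).
MRS = (m−4)/(b−1).
Tangency: set MRS = p_b/p_m = 10/30 = 1/3.
So (m − 4)/(b − 1) = 1/3, i.e. (m − 4) = (1/3)·(b − 1).
Rewrite the budget in excess-of-subsistence terms: 10·(b − 1) + 30·(m − 4) = 250 − 10·1 − 30·4 = 120.
Substituting, 20·(b − 1) = 120, so b − 1 = 6 and b* = 7.
Then m − 4 = (1/3)·6 = 2, so m* = 6.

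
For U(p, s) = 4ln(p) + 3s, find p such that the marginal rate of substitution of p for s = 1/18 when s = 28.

p = 24

MU_p = 4/p, MU_s = 3.
MRS = 4/p ÷ 3.
MRS depends only on p: (4/3)/p = 1/18 ⇒ p = (4/3)/(1/18) = 24.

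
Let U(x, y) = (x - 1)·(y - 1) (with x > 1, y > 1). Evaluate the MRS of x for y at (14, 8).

MRS = 7/13

MU_x = (y−1), MU_y = (x−1).
MRS = (y−1)/(x−1).
At (14, 8): MRS = 7/13.
So at (14, 8) the consumer would give up 7/13 units of y for one more unit of x.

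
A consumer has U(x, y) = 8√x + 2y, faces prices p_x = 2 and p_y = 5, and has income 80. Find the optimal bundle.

x* = 25, y* = 6

MU_x = 8/(2√x), MU_y = 2.
MRS = 8/(2√x) ÷ 2.
Tangency: set MRS = p_x/p_y = 2/5 = 0.4.
MRS depends only on x: 2/√x = 0.4 ⇒ √x = 2/0.4 = 5 ⇒ x* = 25.
From the budget, 5·y = 80 − 2·25 = 30, so y* = 6.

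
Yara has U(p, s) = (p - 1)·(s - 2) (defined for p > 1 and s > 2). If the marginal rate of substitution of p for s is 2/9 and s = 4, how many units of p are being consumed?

MU_p = (s−2), MU_s = (p−1).
MRS = (s−2)/(p−1).
Substitute s = 4: MRS = 2/(p − 1). Setting this equal to 2/9 gives p − 1 = 2/(2/9) = 9, so p = 10.

p = 10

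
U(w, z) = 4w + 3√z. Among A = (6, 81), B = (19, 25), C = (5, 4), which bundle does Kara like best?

Bundle B

Evaluate utility at each bundle:
U(A) = 51.000.
U(B) = 91.000.
U(C) = 26.000.
Highest utility is B, so B ≻ A ≻ C.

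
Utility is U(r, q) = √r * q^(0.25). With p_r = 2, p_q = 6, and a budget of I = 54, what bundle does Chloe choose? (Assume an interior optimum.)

MU_r = 0.5·r^(-0.5)·q^(0.25) and MU_q = 0.25·√r·q^(-0.75).
MRS = MU_r/MU_q = (2)·q/r.
Tangency: set MRS = p_r/p_q = 2/6 = 1/3.
So (2)·q/r = 1/3, i.e. q = (1/6)·r.
Substitute into the budget 2·r + 6·q = 54: 3·r = 54, so r* = 18.
Then q* = (1/6)·18 = 3.

r* = 18, q* = 3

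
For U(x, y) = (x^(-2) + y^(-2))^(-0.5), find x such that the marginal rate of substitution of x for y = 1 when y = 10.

x = 10

For CES with ρ = -2, MRS = (y/x)^3.
Setting (10/x)^3 = 1 gives 10/x = 1 and x = 10.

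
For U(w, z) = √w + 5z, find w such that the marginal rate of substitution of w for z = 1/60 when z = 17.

w = 36

MU_w = 1/(2√w), MU_z = 5.
MRS = 1/(2√w) ÷ 5.
MRS depends only on w: 0.1/√w = 1/60 ⇒ √w = 0.1/(1/60) = 6 ⇒ w = 36.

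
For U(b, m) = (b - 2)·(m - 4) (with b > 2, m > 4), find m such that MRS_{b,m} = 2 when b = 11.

m = 22

MU_b = (m−4), MU_m = (b−2).
MRS = (m−4)/(b−2).
Substitute b = 11: MRS = (m − 4)/9. Setting this equal to 2 gives m − 4 = 2·9 = 18, so m = 22.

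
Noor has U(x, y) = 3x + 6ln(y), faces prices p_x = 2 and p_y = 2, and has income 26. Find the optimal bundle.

x* = 11, y* = 2

MU_x = 3, MU_y = 6/y.
MRS = 3 ÷ (6/y).
Tangency: set MRS = p_x/p_y = 2/2 = 1.
MRS depends only on y: 0.5·y = 1 ⇒ y* = 1/0.5 = 2.
From the budget, 2·x = 26 − 2·2 = 22, so x* = 11.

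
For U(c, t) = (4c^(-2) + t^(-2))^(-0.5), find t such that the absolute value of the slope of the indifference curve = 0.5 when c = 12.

t = 6

For CES with ρ = -2, MRS = (4/1)·(t/c)^3.
Setting (4/1)·(t/12)^3 = 0.5 gives (t/12)^3 = 0.125, so t/12 = 0.5 and t = 6.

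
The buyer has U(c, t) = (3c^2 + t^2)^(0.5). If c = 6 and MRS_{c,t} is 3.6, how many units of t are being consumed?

t = 5

For CES with ρ = 2, MRS = (3/1)·(t/c)^(-1).
Setting (3/1)·(t/6)^(-1) = 3.6 gives (t/6)^(-1) = 1.2, so t/6 = 5/6 and t = 5.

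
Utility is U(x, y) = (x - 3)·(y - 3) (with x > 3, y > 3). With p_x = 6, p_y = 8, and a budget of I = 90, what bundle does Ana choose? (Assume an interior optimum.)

x* = 7, y* = 6

MU_x = (y−3), MU_y = (x−3).
MRS = (y−3)/(x−3).
Tangency: set MRS = p_x/p_y = 6/8 = 0.75.
So (y − 3)/(x − 3) = 0.75, i.e. (y − 3) = 0.75·(x − 3).
Rewrite the budget in excess-of-subsistence terms: 6·(x − 3) + 8·(y − 3) = 90 − 6·3 − 8·3 = 48.
Substituting, 12·(x − 3) = 48, so x − 3 = 4 and x* = 7.
Then y − 3 = 0.75·4 = 3, so y* = 6.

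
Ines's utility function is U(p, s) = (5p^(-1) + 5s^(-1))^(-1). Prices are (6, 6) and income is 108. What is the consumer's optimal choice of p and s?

For CES with ρ = -1, MRS = (s/p)^2.
Tangency: set MRS = p_p/p_s = 6/6 = 1.
So (s/p)^2 = 1; taking the square root, s/p = 1, i.e. s = p.
Substitute into the budget 6·p + 6·s = 108: 12·p = 108, so p* = 9 and s* = 9.

p* = 9, s* = 9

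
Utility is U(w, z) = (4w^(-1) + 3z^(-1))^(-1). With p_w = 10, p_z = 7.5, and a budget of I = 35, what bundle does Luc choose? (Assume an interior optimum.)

w* = 2, z* = 2

For CES with ρ = -1, MRS = (4/3)·(z/w)^2.
Tangency: set MRS = p_w/p_z = 10/7.5 = 4/3.
So (z/w)^2 = 1; taking the square root, z/w = 1, i.e. z = w.
Substitute into the budget 10·w + 7.5·z = 35: 17.5·w = 35, so w* = 2 and z* = 2.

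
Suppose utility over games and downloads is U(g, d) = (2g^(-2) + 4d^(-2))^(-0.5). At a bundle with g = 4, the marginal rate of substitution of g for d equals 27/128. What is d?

For CES with ρ = -2, MRS = (2/4)·(d/g)^3.
Setting (2/4)·(d/4)^3 = 27/128 gives (d/4)^3 = 27/64, so d/4 = 0.75 and d = 3.

d = 3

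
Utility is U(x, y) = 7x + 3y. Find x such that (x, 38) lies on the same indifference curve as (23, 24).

x = 17

U(23, 24) = 233.
Set U(x, 38) = 233 and solve.
7x + 3·38 = 233 ⇒ 7x = 119 ⇒ x = 17.
Check: U(17, 38) = 233.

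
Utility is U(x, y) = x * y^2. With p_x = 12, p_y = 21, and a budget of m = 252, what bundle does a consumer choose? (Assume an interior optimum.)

x* = 7, y* = 8

MU_x = y^2 and MU_y = 2·x·y.
MRS = MU_x/MU_y = (1/2)·y/x.
Tangency: set MRS = p_x/p_y = 12/21 = 4/7.
So (1/2)·y/x = 4/7, i.e. y = (8/7)·x.
Substitute into the budget 12·x + 21·y = 252: 36·x = 252, so x* = 7.
Then y* = (8/7)·7 = 8.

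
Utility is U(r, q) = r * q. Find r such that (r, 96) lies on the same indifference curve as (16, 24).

r = 4

U(16, 24) = 384.
Set U(r, 96) = 384 and solve.
With q = 96: r = 384/96 = 4.
Check: U(4, 96) = 384.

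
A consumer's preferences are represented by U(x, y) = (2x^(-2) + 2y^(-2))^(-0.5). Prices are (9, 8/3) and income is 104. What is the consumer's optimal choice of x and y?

x* = 8, y* = 12

For CES with ρ = -2, MRS = (y/x)^3.
Tangency: set MRS = p_x/p_y = 9/(8/3) = 3.375.
So (y/x)^3 = 3.375; taking the cube root, y/x = 1.5, i.e. y = 1.5·x.
Substitute into the budget 9·x + (8/3)·y = 104: 13·x = 104, so x* = 8 and y* = 1.5·8 = 12.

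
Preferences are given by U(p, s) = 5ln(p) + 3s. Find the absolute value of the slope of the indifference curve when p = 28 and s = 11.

MRS = 5/84

MU_p = 5/p, MU_s = 3.
MRS = 5/p ÷ 3.
At (28, 11): MRS = 5/84.
So at (28, 11) the consumer would give up 5/84 units of s for one more unit of p.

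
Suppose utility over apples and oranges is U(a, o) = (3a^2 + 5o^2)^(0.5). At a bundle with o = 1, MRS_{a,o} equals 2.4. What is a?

For CES with ρ = 2, MRS = (3/5)·(o/a)^(-1).
Setting (3/5)·(1/a)^(-1) = 2.4 gives (1/a)^(-1) = 4, so 1/a = 0.25 and a = 4.

a = 4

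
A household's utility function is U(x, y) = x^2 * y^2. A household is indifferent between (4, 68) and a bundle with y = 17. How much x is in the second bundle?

x = 16

U(4, 68) = 73984.
Set U(x, 17) = 73984 and solve.
With y = 17: 17^2 = 289, so x^2 = 73984/289 = 256; taking the square root, x = 16.
Check: U(16, 17) = 73984.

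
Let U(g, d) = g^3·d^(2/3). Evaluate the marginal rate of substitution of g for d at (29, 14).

MU_g = 3·g^2·d^(2/3) and MU_d = 2/3·g^3·d^(-1/3).
MRS = MU_g/MU_d = (4.5)·d/g.
At (29, 14): MRS = 63/29.
The indifference curve has slope −63/29 at this bundle.

MRS = 63/29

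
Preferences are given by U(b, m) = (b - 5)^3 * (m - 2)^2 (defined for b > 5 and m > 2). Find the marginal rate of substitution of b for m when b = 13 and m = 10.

MU_b = 3·(b−5)^2·(m−2)^2, MU_m = 2·(b−5)^3·(m−2).
MRS = (3/2)·(m−2)/(b−5).
At (13, 10): MRS = 1.5.
So at (13, 10) the consumer would give up 1.5 units of m for one more unit of b.

MRS = 1.5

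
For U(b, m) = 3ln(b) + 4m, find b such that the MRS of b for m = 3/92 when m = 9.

b = 23

MU_b = 3/b, MU_m = 4.
MRS = 3/b ÷ 4.
MRS depends only on b: 0.75/b = 3/92 ⇒ b = 0.75/(3/92) = 23.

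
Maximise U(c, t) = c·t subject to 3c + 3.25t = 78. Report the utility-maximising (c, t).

MU_c = t and MU_t = c.
MRS = MU_c/MU_t = t/c.
Tangency: set MRS = p_c/p_t = 3/3.25 = 12/13.
So t/c = 12/13, i.e. t = (12/13)·c.
Substitute into the budget 3·c + 3.25·t = 78: 6·c = 78, so c* = 13.
Then t* = (12/13)·13 = 12.

c* = 13, t* = 12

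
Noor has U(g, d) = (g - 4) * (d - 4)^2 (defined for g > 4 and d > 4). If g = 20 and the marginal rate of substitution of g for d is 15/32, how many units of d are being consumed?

MU_g = (d−4)^2, MU_d = 2·(g−4)·(d−4).
MRS = (1/2)·(d−4)/(g−4).
Substitute g = 20: MRS = (d − 4)/32. Setting this equal to 15/32 gives d − 4 = (15/32)·32 = 15, so d = 19.

d = 19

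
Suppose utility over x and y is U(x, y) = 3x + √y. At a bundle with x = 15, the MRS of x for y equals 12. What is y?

y = 4

MU_x = 3, MU_y = 1/(2√y).
MRS = 3 ÷ (1/(2√y)).
MRS depends only on y: 6·√y = 12 ⇒ √y = 12/6 = 2 ⇒ y = 4.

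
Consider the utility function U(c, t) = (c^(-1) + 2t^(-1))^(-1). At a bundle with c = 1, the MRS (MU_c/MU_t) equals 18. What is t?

For CES with ρ = -1, MRS = (1/2)·(t/c)^2.
Setting (1/2)·(t/1)^2 = 18 gives (t/1)^2 = 36, so t/1 = 6 and t = 6.

t = 6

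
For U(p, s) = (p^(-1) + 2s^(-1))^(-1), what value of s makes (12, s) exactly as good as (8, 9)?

s = 144/19

U depends on (p, s) only through S = p^(-1) + 2s^(-1), so equal utility means equal S. At (8, 9): S = 25/72.
With p = 12: 12^(-1) = 1/12, so 2s^(-1) = 25/72 − 1/12 = 19/72, i.e. s^(-1) = 19/144.
Hence s = 1/(19/144) = 144/19.
Check: U(12, 144/19) = 2.88.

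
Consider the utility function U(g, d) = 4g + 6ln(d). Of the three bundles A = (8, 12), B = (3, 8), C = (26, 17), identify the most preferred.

Bundle C

Evaluate utility at each bundle:
U(A) = 46.909.
U(B) = 24.477.
U(C) = 120.999.
Highest utility is C, so C ≻ A ≻ B.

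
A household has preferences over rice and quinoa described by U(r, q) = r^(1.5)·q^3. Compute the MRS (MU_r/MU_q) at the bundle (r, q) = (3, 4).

MRS = 2/3

MU_r = 1.5·√r·q^3 and MU_q = 3·r^(1.5)·q^2.
MRS = MU_r/MU_q = (0.5)·q/r.
At (3, 4): MRS = 2/3.
The indifference curve has slope −2/3 at this bundle.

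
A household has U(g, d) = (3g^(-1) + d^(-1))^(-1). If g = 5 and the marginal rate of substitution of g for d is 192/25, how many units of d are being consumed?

d = 8

For CES with ρ = -1, MRS = (3/1)·(d/g)^2.
Setting (3/1)·(d/5)^2 = 192/25 gives (d/5)^2 = 64/25, so d/5 = 1.6 and d = 8.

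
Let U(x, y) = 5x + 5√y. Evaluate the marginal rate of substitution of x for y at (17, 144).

MU_x = 5, MU_y = 5/(2√y).
MRS = 5 ÷ (5/(2√y)).
At (17, 144): MRS = 24.
So at (17, 144) the consumer would give up 24 units of y for one more unit of x.

MRS = 24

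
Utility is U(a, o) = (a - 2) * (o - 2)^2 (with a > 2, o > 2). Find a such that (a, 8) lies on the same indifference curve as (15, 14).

U(15, 14) = 1872.
Set U(a, 8) = 1872 and solve.
With o = 8: (8 − 2)^2 = 36, so (a − 2) = 1872/36 = 52.
So a = 2 + 52 = 54.
Check: U(54, 8) = 1872.

a = 54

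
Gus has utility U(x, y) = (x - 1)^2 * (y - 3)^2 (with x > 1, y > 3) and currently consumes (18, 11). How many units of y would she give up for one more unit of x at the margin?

MU_x = 2·(x−1)·(y−3)^2, MU_y = 2·(x−1)^2·(y−3).
MRS = (y−3)/(x−1).
At (18, 11): MRS = 8/17.
So at (18, 11) the consumer would give up 8/17 units of y for one more unit of x.

MRS = 8/17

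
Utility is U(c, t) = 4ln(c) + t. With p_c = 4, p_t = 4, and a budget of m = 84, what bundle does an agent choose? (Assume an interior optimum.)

c* = 4, t* = 17

MU_c = 4/c, MU_t = 1.
MRS = 4/c ÷ 1.
Tangency: set MRS = p_c/p_t = 4/4 = 1.
MRS depends only on c: 4/c = 1 ⇒ c* = 4/1 = 4.
From the budget, 4·t = 84 − 4·4 = 68, so t* = 17.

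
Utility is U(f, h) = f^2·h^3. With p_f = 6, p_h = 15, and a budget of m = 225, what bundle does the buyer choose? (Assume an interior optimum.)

f* = 15, h* = 9

MU_f = 2·f·h^3 and MU_h = 3·f^2·h^2.
MRS = MU_f/MU_h = (2/3)·h/f.
Tangency: set MRS = p_f/p_h = 6/15 = 0.4.
So (2/3)·h/f = 0.4, i.e. h = 0.6·f.
Substitute into the budget 6·f + 15·h = 225: 15·f = 225, so f* = 15.
Then h* = 0.6·15 = 9.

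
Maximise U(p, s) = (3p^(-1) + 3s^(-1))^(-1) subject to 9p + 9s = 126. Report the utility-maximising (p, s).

p* = 7, s* = 7

For CES with ρ = -1, MRS = (s/p)^2.
Tangency: set MRS = p_p/p_s = 9/9 = 1.
So (s/p)^2 = 1; taking the square root, s/p = 1, i.e. s = p.
Substitute into the budget 9·p + 9·s = 126: 18·p = 126, so p* = 7 and s* = 7.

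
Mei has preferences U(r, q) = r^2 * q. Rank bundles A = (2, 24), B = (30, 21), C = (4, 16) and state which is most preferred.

Evaluate utility at each bundle:
U(A) = 96.
U(B) = 18900.
U(C) = 256.
Highest utility is B, so B ≻ C ≻ A.

Bundle B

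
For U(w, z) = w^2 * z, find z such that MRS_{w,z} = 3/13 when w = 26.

z = 3

MU_w = 2·w·z and MU_z = w^2.
MRS = MU_w/MU_z = (2/1)·z/w.
Substitute w = 26: MRS = z/13. Setting z/13 = 3/13 gives z = (3/13)·13 = 3.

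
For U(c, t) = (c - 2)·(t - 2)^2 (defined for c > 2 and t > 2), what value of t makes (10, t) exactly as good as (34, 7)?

t = 12

U(34, 7) = 800.
Set U(10, t) = 800 and solve.
With c = 10: (10 − 2) = 8, so (t − 2)^2 = 800/8 = 100.
Taking the square root (with t > 2): t − 2 = 10, so t = 12.
Check: U(10, 12) = 800.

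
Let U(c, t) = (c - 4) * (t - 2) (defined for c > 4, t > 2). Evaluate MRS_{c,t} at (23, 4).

MU_c = (t−2), MU_t = (c−4).
MRS = (t−2)/(c−4).
At (23, 4): MRS = 2/19.
The indifference curve has slope −2/19 at this bundle.

MRS = 2/19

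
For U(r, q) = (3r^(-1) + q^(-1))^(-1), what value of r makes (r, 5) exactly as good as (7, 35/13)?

r = 5

U depends on (r, q) only through S = 3r^(-1) + q^(-1), so equal utility means equal S. At (7, 35/13): S = 0.8.
With q = 5: 5^(-1) = 0.2, so 3r^(-1) = 0.8 − 0.2 = 0.6, i.e. r^(-1) = 0.2.
Hence r = 1/0.2 = 5.
Check: U(5, 5) = 1.25.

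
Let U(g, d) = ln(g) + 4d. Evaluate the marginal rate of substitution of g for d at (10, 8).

MU_g = 1/g, MU_d = 4.
MRS = 1/g ÷ 4.
At (10, 8): MRS = 1/40.
That is, one extra unit of g is worth 1/40 units of d at the margin.

MRS = 1/40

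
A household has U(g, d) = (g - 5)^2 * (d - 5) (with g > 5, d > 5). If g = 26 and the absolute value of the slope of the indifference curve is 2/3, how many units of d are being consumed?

MU_g = 2·(g−5)·(d−5), MU_d = (g−5)^2.
MRS = (2/1)·(d−5)/(g−5).
Substitute g = 26: MRS = (d − 5)/10.5. Setting this equal to 2/3 gives d − 5 = (2/3)·10.5 = 7, so d = 12.

d = 12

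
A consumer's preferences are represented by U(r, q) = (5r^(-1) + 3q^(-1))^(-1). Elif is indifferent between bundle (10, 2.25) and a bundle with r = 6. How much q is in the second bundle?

q = 3

U depends on (r, q) only through S = 5r^(-1) + 3q^(-1), so equal utility means equal S. At (10, 2.25): S = 11/6.
With r = 6: 5·6^(-1) = 5/6, so 3q^(-1) = 11/6 − 5/6 = 1, i.e. q^(-1) = 1/3.
Hence q = 1/(1/3) = 3.
Check: U(6, 3) = 0.5455.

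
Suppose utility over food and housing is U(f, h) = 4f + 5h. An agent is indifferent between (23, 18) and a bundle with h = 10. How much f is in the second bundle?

f = 33

U(23, 18) = 182.
Set U(f, 10) = 182 and solve.
4f + 5·10 = 182 ⇒ 4f = 132 ⇒ f = 33.
Check: U(33, 10) = 182.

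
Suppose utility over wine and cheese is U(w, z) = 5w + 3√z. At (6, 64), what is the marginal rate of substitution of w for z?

MU_w = 5, MU_z = 3/(2√z).
MRS = 5 ÷ (3/(2√z)).
At (6, 64): MRS = 80/3.
That is, one extra unit of w is worth 80/3 units of z at the margin.

MRS = 80/3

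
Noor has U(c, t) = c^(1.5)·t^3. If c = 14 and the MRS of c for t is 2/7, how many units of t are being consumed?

MU_c = 1.5·√c·t^3 and MU_t = 3·c^(1.5)·t^2.
MRS = MU_c/MU_t = (0.5)·t/c.
Substitute c = 14: MRS = t/28. Setting t/28 = 2/7 gives t = (2/7)·28 = 8.

t = 8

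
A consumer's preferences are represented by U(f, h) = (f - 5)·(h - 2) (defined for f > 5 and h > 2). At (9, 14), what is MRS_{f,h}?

MU_f = (h−2), MU_h = (f−5).
MRS = (h−2)/(f−5).
At (9, 14): MRS = 3.
The indifference curve has slope −3 at this bundle.

MRS = 3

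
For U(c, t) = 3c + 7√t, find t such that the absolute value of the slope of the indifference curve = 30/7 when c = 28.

t = 25

MU_c = 3, MU_t = 7/(2√t).
MRS = 3 ÷ (7/(2√t)).
MRS depends only on t: (6/7)·√t = 30/7 ⇒ √t = (30/7)/(6/7) = 5 ⇒ t = 25.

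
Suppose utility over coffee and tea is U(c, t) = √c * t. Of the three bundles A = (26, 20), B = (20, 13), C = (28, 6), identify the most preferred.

Bundle A

Evaluate utility at each bundle:
U(A) = 101.980.
U(B) = 58.138.
U(C) = 31.749.
Highest utility is A, so A ≻ B ≻ C.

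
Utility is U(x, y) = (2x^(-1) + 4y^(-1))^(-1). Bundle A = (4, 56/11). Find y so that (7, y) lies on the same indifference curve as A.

y = 4

U depends on (x, y) only through S = 2x^(-1) + 4y^(-1), so equal utility means equal S. At (4, 56/11): S = 9/7.
With x = 7: 2·7^(-1) = 2/7, so 4y^(-1) = 9/7 − 2/7 = 1, i.e. y^(-1) = 0.25.
Hence y = 1/0.25 = 4.
Check: U(7, 4) = 0.7778.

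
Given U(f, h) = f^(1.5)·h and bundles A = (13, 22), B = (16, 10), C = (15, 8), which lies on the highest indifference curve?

Evaluate utility at each bundle:
U(A) = 1031.188.
U(B) = 640.000.
U(C) = 464.758.
Highest utility is A, so A ≻ B ≻ C.

Bundle A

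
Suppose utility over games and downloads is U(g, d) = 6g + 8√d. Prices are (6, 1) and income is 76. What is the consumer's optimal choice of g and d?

MU_g = 6, MU_d = 8/(2√d).
MRS = 6 ÷ (8/(2√d)).
Tangency: set MRS = p_g/p_d = 6/1 = 6.
MRS depends only on d: 1.5·√d = 6 ⇒ √d = 6/1.5 = 4 ⇒ d* = 16.
From the budget, 6·g = 76 − 1·16 = 60, so g* = 10.

g* = 10, d* = 16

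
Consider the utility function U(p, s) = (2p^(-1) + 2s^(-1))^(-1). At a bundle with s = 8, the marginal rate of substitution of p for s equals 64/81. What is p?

p = 9

For CES with ρ = -1, MRS = (s/p)^2.
Setting (8/p)^2 = 64/81 gives 8/p = 8/9 and p = 9.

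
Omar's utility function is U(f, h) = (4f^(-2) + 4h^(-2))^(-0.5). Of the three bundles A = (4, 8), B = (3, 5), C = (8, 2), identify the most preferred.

Bundle A

Evaluate utility at each bundle:
U(A) = 1.789.
U(B) = 1.286.
U(C) = 0.970.
Highest utility is A, so A ≻ B ≻ C.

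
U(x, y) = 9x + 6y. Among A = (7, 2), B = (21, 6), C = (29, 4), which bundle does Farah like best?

Evaluate utility at each bundle:
U(A) = 75.
U(B) = 225.
U(C) = 285.
Highest utility is C, so C ≻ B ≻ A.

Bundle C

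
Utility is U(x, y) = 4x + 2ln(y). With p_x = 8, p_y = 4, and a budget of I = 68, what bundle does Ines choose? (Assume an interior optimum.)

x* = 8, y* = 1

MU_x = 4, MU_y = 2/y.
MRS = 4 ÷ (2/y).
Tangency: set MRS = p_x/p_y = 8/4 = 2.
MRS depends only on y: 2·y = 2 ⇒ y* = 2/2 = 1.
From the budget, 8·x = 68 − 4·1 = 64, so x* = 8.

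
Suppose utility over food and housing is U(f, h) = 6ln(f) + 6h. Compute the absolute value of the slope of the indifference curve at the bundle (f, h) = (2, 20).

MRS = 0.5

MU_f = 6/f, MU_h = 6.
MRS = 6/f ÷ 6.
At (2, 20): MRS = 0.5.
So at (2, 20) the consumer would give up 0.5 units of h for one more unit of f.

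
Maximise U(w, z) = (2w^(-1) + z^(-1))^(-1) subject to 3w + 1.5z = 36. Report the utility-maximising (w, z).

w* = 8, z* = 8

For CES with ρ = -1, MRS = (2/1)·(z/w)^2.
Tangency: set MRS = p_w/p_z = 3/1.5 = 2.
So (z/w)^2 = 1; taking the square root, z/w = 1, i.e. z = w.
Substitute into the budget 3·w + 1.5·z = 36: 4.5·w = 36, so w* = 8 and z* = 8.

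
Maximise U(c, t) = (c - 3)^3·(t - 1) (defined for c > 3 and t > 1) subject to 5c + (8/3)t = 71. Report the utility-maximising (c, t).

c* = 11, t* = 6

MU_c = 3·(c−3)^2·(t−1), MU_t = (c−3)^3.
MRS = (3/1)·(t−1)/(c−3).
Tangency: set MRS = p_c/p_t = 5/(8/3) = 1.875.
So (3/1)·(t − 1)/(c − 3) = 1.875, i.e. (t − 1) = 0.625·(c − 3).
Rewrite the budget in excess-of-subsistence terms: 5·(c − 3) + (8/3)·(t − 1) = 71 − 5·3 − (8/3)·1 = 160/3.
Substituting, (20/3)·(c − 3) = 160/3, so c − 3 = 8 and c* = 11.
Then t − 1 = 0.625·8 = 5, so t* = 6.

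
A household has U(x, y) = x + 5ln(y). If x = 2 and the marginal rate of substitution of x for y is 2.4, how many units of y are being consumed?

MU_x = 1, MU_y = 5/y.
MRS = 1 ÷ (5/y).
MRS depends only on y: 0.2·y = 2.4 ⇒ y = 2.4/0.2 = 12.

y = 12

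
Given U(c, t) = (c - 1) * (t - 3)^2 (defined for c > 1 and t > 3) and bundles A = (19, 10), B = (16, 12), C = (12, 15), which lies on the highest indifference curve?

Evaluate utility at each bundle:
U(A) = 882.
U(B) = 1215.
U(C) = 1584.
Highest utility is C, so C ≻ B ≻ A.

Bundle C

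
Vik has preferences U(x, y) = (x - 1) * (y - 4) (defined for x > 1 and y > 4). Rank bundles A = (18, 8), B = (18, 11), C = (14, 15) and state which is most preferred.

Bundle C

Evaluate utility at each bundle:
U(A) = 68.
U(B) = 119.
U(C) = 143.
Highest utility is C, so C ≻ B ≻ A.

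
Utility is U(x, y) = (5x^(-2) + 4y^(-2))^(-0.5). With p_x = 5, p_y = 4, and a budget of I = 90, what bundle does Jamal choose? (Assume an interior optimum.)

For CES with ρ = -2, MRS = (5/4)·(y/x)^3.
Tangency: set MRS = p_x/p_y = 5/4 = 1.25.
So (y/x)^3 = 1; taking the cube root, y/x = 1, i.e. y = x.
Substitute into the budget 5·x + 4·y = 90: 9·x = 90, so x* = 10 and y* = 10.

x* = 10, y* = 10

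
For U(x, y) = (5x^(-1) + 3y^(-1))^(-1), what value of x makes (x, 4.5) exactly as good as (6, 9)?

x = 10

U depends on (x, y) only through S = 5x^(-1) + 3y^(-1), so equal utility means equal S. At (6, 9): S = 7/6.
With y = 4.5: 3·4.5^(-1) = 2/3, so 5x^(-1) = 7/6 − 2/3 = 0.5, i.e. x^(-1) = 0.1.
Hence x = 1/0.1 = 10.
Check: U(10, 4.5) = 0.8571.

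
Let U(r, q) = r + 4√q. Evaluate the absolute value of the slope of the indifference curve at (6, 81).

MRS = 4.5

MU_r = 1, MU_q = 4/(2√q).
MRS = 1 ÷ (4/(2√q)).
At (6, 81): MRS = 4.5.
So at (6, 81) the consumer would give up 4.5 units of q for one more unit of r.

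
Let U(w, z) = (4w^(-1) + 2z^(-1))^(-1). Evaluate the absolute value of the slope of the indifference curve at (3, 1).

MRS = 2/9

For CES with ρ = -1, MRS = (4/2)·(z/w)^2.
At (3, 1): MRS = 2/9.
The indifference curve has slope −2/9 at this bundle.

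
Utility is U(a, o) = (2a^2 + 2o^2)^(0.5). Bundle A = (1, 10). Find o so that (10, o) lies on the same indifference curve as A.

o = 1

U depends on (a, o) only through S = 2a^2 + 2o^2, so equal utility means equal S. At (1, 10): S = 202.
With a = 10: 2·10^2 = 200, so 2o^2 = 202 − 200 = 2, i.e. o^2 = 1.
Hence o = √1 = 1.
Check: U(10, 1) = 14.2127.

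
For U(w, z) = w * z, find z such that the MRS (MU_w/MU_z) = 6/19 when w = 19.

MU_w = z and MU_z = w.
MRS = MU_w/MU_z = z/w.
Substitute w = 19: MRS = z/19. Setting z/19 = 6/19 gives z = (6/19)·19 = 6.

z = 6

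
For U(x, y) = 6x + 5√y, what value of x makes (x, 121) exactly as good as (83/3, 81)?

U(83/3, 81) = 211.
Set U(x, 121) = 211 and solve.
With y = 121: √121 = 11, so 6x = 211 − 5·11 = 156 and x = 26.
Check: U(26, 121) = 211.

x = 26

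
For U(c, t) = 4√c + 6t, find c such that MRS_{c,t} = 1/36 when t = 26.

MU_c = 4/(2√c), MU_t = 6.
MRS = 4/(2√c) ÷ 6.
MRS depends only on c: (1/3)/√c = 1/36 ⇒ √c = (1/3)/(1/36) = 12 ⇒ c = 144.

c = 144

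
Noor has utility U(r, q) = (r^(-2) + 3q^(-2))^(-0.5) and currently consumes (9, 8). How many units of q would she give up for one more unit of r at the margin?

For CES with ρ = -2, MRS = (1/3)·(q/r)^3.
At (9, 8): MRS = 512/2187.
So at (9, 8) the consumer would give up 512/2187 units of q for one more unit of r.

MRS = 512/2187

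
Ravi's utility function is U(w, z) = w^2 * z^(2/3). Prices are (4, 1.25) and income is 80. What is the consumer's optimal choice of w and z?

MU_w = 2·w·z^(2/3) and MU_z = 2/3·w^2·z^(-1/3).
MRS = MU_w/MU_z = (3)·z/w.
Tangency: set MRS = p_w/p_z = 4/1.25 = 3.2.
So (3)·z/w = 3.2, i.e. z = (16/15)·w.
Substitute into the budget 4·w + 1.25·z = 80: (16/3)·w = 80, so w* = 15.
Then z* = (16/15)·15 = 16.

w* = 15, z* = 16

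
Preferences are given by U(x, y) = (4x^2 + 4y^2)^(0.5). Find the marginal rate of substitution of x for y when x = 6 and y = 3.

MRS = 2

For CES with ρ = 2, MRS = (y/x)^(-1).
At (6, 3): MRS = 2.
So at (6, 3) the consumer would give up 2 units of y for one more unit of x.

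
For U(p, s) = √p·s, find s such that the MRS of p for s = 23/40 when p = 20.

s = 23

MU_p = 0.5·p^(-0.5)·s and MU_s = √p.
MRS = MU_p/MU_s = (0.5)·s/p.
Substitute p = 20: MRS = s/40. Setting s/40 = 23/40 gives s = (23/40)·40 = 23.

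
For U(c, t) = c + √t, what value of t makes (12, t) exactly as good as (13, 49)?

U(13, 49) = 20.
Set U(12, t) = 20 and solve.
With c = 12: √t = 20 − 12 = 8, so √t = 8 and t = 64.
Check: U(12, 64) = 20.

t = 64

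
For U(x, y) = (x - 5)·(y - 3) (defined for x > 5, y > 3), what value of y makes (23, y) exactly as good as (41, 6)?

U(41, 6) = 108.
Set U(23, y) = 108 and solve.
With x = 23: (23 − 5) = 18, so (y − 3) = 108/18 = 6.
So y = 3 + 6 = 9.
Check: U(23, 9) = 108.

y = 9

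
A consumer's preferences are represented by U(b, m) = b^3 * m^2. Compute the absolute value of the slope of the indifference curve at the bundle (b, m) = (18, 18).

MRS = 1.5

MU_b = 3·b^2·m^2 and MU_m = 2·b^3·m.
MRS = MU_b/MU_m = (3/2)·m/b.
At (18, 18): MRS = 1.5.
So at (18, 18) the consumer would give up 1.5 units of m for one more unit of b.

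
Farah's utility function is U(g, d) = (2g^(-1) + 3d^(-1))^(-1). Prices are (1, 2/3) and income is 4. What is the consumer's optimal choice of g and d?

g* = 2, d* = 3

For CES with ρ = -1, MRS = (2/3)·(d/g)^2.
Tangency: set MRS = p_g/p_d = 1/(2/3) = 1.5.
So (d/g)^2 = 2.25; taking the square root, d/g = 1.5, i.e. d = 1.5·g.
Substitute into the budget 1·g + (2/3)·d = 4: 2·g = 4, so g* = 2 and d* = 1.5·2 = 3.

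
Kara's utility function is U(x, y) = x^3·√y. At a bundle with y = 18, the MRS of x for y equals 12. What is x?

x = 9

MU_x = 3·x^2·√y and MU_y = 0.5·x^3·y^(-0.5).
MRS = MU_x/MU_y = (6)·y/x.
Substitute y = 18: MRS = 108/x. Setting 108/x = 12 gives x = 108/12 = 9.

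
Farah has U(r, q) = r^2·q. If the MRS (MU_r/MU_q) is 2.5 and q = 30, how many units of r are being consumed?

r = 24

MU_r = 2·r·q and MU_q = r^2.
MRS = MU_r/MU_q = (2/1)·q/r.
Substitute q = 30: MRS = 60/r. Setting 60/r = 2.5 gives r = 60/2.5 = 24.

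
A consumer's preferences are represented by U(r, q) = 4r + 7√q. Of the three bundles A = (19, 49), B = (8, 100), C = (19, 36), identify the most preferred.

Evaluate utility at each bundle:
U(A) = 125.000.
U(B) = 102.000.
U(C) = 118.000.
Highest utility is A, so A ≻ C ≻ B.

Bundle A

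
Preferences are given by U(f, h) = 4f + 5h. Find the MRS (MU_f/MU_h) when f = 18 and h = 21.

MU_f = 4, MU_h = 5, so MRS = 4/5 = 0.8 at every bundle.
At (18, 21): MRS = 0.8.
That is, one extra unit of f is worth 0.8 units of h at the margin.

MRS = 0.8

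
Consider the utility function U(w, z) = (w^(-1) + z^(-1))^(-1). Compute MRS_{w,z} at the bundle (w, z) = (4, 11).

For CES with ρ = -1, MRS = (z/w)^2.
At (4, 11): MRS = 121/16.
That is, one extra unit of w is worth 121/16 units of z at the margin.

MRS = 121/16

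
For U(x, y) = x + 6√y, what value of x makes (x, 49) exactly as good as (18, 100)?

x = 36

U(18, 100) = 78.
Set U(x, 49) = 78 and solve.
With y = 49: √49 = 7, so x = 78 − 6·7 = 36.
Check: U(36, 49) = 78.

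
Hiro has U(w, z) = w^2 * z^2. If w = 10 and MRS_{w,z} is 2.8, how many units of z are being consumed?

z = 28

MU_w = 2·w·z^2 and MU_z = 2·w^2·z.
MRS = MU_w/MU_z = z/w.
Substitute w = 10: MRS = z/10. Setting z/10 = 2.8 gives z = 2.8·10 = 28.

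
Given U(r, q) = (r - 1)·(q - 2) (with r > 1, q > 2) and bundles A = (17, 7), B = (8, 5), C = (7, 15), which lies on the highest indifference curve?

Bundle A

Evaluate utility at each bundle:
U(A) = 80.
U(B) = 21.
U(C) = 78.
Highest utility is A, so A ≻ C ≻ B.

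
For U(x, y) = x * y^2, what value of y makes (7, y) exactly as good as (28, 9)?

U(28, 9) = 2268.
Set U(7, y) = 2268 and solve.
With x = 7: y^2 = 2268/7 = 324; taking the square root, y = 18.
Check: U(7, 18) = 2268.

y = 18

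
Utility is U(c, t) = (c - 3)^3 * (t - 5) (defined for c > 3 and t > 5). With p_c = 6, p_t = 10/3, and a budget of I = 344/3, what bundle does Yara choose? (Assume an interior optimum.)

c* = 13, t* = 11

MU_c = 3·(c−3)^2·(t−5), MU_t = (c−3)^3.
MRS = (3/1)·(t−5)/(c−3).
Tangency: set MRS = p_c/p_t = 6/(10/3) = 1.8.
So (3/1)·(t − 5)/(c − 3) = 1.8, i.e. (t − 5) = 0.6·(c − 3).
Rewrite the budget in excess-of-subsistence terms: 6·(c − 3) + (10/3)·(t − 5) = 344/3 − 6·3 − (10/3)·5 = 80.
Substituting, 8·(c − 3) = 80, so c − 3 = 10 and c* = 13.
Then t − 5 = 0.6·10 = 6, so t* = 11.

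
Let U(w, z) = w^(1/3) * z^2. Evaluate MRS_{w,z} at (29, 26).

MRS = 13/87

MU_w = 1/3·w^(-2/3)·z^2 and MU_z = 2·w^(1/3)·z.
MRS = MU_w/MU_z = (1/6)·z/w.
At (29, 26): MRS = 13/87.
So at (29, 26) the consumer would give up 13/87 units of z for one more unit of w.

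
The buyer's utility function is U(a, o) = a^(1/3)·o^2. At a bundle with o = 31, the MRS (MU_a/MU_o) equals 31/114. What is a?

MU_a = 1/3·a^(-2/3)·o^2 and MU_o = 2·a^(1/3)·o.
MRS = MU_a/MU_o = (1/6)·o/a.
Substitute o = 31: MRS = (31/6)/a. Setting (31/6)/a = 31/114 gives a = (31/6)/(31/114) = 19.

a = 19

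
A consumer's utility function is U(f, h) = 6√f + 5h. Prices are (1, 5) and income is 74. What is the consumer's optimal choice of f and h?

MU_f = 6/(2√f), MU_h = 5.
MRS = 6/(2√f) ÷ 5.
Tangency: set MRS = p_f/p_h = 1/5 = 0.2.
MRS depends only on f: 0.6/√f = 0.2 ⇒ √f = 0.6/0.2 = 3 ⇒ f* = 9.
From the budget, 5·h = 74 − 1·9 = 65, so h* = 13.

f* = 9, h* = 13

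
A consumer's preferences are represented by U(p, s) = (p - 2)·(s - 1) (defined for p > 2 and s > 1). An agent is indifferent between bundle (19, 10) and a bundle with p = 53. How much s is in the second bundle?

U(19, 10) = 153.
Set U(53, s) = 153 and solve.
With p = 53: (53 − 2) = 51, so (s − 1) = 153/51 = 3.
So s = 1 + 3 = 4.
Check: U(53, 4) = 153.

s = 4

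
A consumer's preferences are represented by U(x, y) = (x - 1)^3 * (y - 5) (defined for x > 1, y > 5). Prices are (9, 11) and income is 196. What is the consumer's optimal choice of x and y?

x* = 12, y* = 8

MU_x = 3·(x−1)^2·(y−5), MU_y = (x−1)^3.
MRS = (3/1)·(y−5)/(x−1).
Tangency: set MRS = p_x/p_y = 9/11.
So (3/1)·(y − 5)/(x − 1) = 9/11, i.e. (y − 5) = (3/11)·(x − 1).
Rewrite the budget in excess-of-subsistence terms: 9·(x − 1) + 11·(y − 5) = 196 − 9·1 − 11·5 = 132.
Substituting, 12·(x − 1) = 132, so x − 1 = 11 and x* = 12.
Then y − 5 = (3/11)·11 = 3, so y* = 8.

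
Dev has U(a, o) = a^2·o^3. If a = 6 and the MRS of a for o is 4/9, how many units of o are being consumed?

MU_a = 2·a·o^3 and MU_o = 3·a^2·o^2.
MRS = MU_a/MU_o = (2/3)·o/a.
Substitute a = 6: MRS = o/9. Setting o/9 = 4/9 gives o = (4/9)·9 = 4.

o = 4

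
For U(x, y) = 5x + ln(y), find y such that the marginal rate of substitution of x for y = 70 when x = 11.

y = 14

MU_x = 5, MU_y = 1/y.
MRS = 5 ÷ (1/y).
MRS depends only on y: 5·y = 70 ⇒ y = 70/5 = 14.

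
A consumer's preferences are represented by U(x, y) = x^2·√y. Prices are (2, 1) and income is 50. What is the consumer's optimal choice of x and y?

x* = 20, y* = 10

MU_x = 2·x·√y and MU_y = 0.5·x^2·y^(-0.5).
MRS = MU_x/MU_y = (4)·y/x.
Tangency: set MRS = p_x/p_y = 2/1 = 2.
So (4)·y/x = 2, i.e. y = 0.5·x.
Substitute into the budget 2·x + 1·y = 50: 2.5·x = 50, so x* = 20.
Then y* = 0.5·20 = 10.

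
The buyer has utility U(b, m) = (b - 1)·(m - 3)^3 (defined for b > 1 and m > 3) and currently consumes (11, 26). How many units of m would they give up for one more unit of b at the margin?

MU_b = (m−3)^3, MU_m = 3·(b−1)·(m−3)^2.
MRS = (1/3)·(m−3)/(b−1).
At (11, 26): MRS = 23/30.
So at (11, 26) the consumer would give up 23/30 units of m for one more unit of b.

MRS = 23/30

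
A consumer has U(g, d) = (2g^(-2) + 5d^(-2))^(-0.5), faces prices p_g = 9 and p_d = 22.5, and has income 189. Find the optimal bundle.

g* = 6, d* = 6

For CES with ρ = -2, MRS = (2/5)·(d/g)^3.
Tangency: set MRS = p_g/p_d = 9/22.5 = 0.4.
So (d/g)^3 = 1; taking the cube root, d/g = 1, i.e. d = g.
Substitute into the budget 9·g + 22.5·d = 189: 31.5·g = 189, so g* = 6 and d* = 6.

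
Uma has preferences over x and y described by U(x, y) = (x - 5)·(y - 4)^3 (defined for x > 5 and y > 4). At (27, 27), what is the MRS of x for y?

MU_x = (y−4)^3, MU_y = 3·(x−5)·(y−4)^2.
MRS = (1/3)·(y−4)/(x−5).
At (27, 27): MRS = 23/66.
The indifference curve has slope −23/66 at this bundle.

MRS = 23/66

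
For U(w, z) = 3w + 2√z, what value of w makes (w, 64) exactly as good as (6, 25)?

w = 4

U(6, 25) = 28.
Set U(w, 64) = 28 and solve.
With z = 64: √64 = 8, so 3w = 28 − 2·8 = 12 and w = 4.
Check: U(4, 64) = 28.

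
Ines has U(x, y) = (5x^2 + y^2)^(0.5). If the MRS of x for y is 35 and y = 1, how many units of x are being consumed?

For CES with ρ = 2, MRS = (5/1)·(y/x)^(-1).
Setting (5/1)·(1/x)^(-1) = 35 gives (1/x)^(-1) = 7, so 1/x = 1/7 and x = 7.

x = 7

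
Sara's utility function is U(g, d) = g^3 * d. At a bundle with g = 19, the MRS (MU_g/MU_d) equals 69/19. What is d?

MU_g = 3·g^2·d and MU_d = g^3.
MRS = MU_g/MU_d = (3/1)·d/g.
Substitute g = 19: MRS = d/(19/3). Setting d/(19/3) = 69/19 gives d = (69/19)·(19/3) = 23.

d = 23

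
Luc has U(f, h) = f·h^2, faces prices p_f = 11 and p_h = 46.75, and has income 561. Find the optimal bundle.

f* = 17, h* = 8

MU_f = h^2 and MU_h = 2·f·h.
MRS = MU_f/MU_h = (1/2)·h/f.
Tangency: set MRS = p_f/p_h = 11/46.75 = 4/17.
So (1/2)·h/f = 4/17, i.e. h = (8/17)·f.
Substitute into the budget 11·f + 46.75·h = 561: 33·f = 561, so f* = 17.
Then h* = (8/17)·17 = 8.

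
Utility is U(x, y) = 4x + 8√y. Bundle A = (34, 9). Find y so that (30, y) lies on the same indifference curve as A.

U(34, 9) = 160.
Set U(30, y) = 160 and solve.
With x = 30: 8√y = 160 − 4·30 = 40, so √y = 5 and y = 25.
Check: U(30, 25) = 160.

y = 25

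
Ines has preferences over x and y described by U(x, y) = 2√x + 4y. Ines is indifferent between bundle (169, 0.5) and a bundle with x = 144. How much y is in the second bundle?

U(169, 0.5) = 28.
Set U(144, y) = 28 and solve.
With x = 144: √144 = 12, so 4y = 28 − 2·12 = 4 and y = 1.
Check: U(144, 1) = 28.

y = 1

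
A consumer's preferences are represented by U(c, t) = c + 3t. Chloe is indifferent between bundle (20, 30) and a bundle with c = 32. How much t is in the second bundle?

U(20, 30) = 110.
Set U(32, t) = 110 and solve.
32 + 3t = 110 ⇒ 3t = 78 ⇒ t = 26.
Check: U(32, 26) = 110.

t = 26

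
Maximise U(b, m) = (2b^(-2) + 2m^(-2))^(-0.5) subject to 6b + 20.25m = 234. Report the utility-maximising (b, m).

For CES with ρ = -2, MRS = (m/b)^3.
Tangency: set MRS = p_b/p_m = 6/20.25 = 8/27.
So (m/b)^3 = 8/27; taking the cube root, m/b = 2/3, i.e. m = (2/3)·b.
Substitute into the budget 6·b + 20.25·m = 234: 19.5·b = 234, so b* = 12 and m* = (2/3)·12 = 8.

b* = 12, m* = 8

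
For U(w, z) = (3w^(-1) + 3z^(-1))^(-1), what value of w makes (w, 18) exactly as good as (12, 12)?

U depends on (w, z) only through S = 3w^(-1) + 3z^(-1), so equal utility means equal S. At (12, 12): S = 0.5.
With z = 18: 3·18^(-1) = 1/6, so 3w^(-1) = 0.5 − 1/6 = 1/3, i.e. w^(-1) = 1/9.
Hence w = 1/(1/9) = 9.
Check: U(9, 18) = 2.

w = 9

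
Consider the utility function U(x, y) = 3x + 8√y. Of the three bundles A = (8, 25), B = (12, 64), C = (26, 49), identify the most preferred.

Evaluate utility at each bundle:
U(A) = 64.000.
U(B) = 100.000.
U(C) = 134.000.
Highest utility is C, so C ≻ B ≻ A.

Bundle C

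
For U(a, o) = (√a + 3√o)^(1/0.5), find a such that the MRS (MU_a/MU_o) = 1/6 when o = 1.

a = 4

For CES with ρ = 0.5, MRS = (1/3)·√(o/a).
Setting (1/3)·√(1/a) = 1/6 gives √(1/a) = 0.5, so 1/a = 0.25 and a = 4.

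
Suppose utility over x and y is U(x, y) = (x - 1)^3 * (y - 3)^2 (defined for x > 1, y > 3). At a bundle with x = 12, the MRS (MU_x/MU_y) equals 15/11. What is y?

y = 13

MU_x = 3·(x−1)^2·(y−3)^2, MU_y = 2·(x−1)^3·(y−3).
MRS = (3/2)·(y−3)/(x−1).
Substitute x = 12: MRS = (y − 3)/(22/3). Setting this equal to 15/11 gives y − 3 = (15/11)·(22/3) = 10, so y = 13.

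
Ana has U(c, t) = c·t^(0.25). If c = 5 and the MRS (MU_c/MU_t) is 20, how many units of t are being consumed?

MU_c = t^(0.25) and MU_t = 0.25·c·t^(-0.75).
MRS = MU_c/MU_t = (4)·t/c.
Substitute c = 5: MRS = t/1.25. Setting t/1.25 = 20 gives t = 20·1.25 = 25.

t = 25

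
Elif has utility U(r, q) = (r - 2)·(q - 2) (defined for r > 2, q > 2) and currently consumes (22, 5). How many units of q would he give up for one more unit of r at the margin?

MRS = 0.15

MU_r = (q−2), MU_q = (r−2).
MRS = (q−2)/(r−2).
At (22, 5): MRS = 0.15.
The indifference curve has slope −0.15 at this bundle.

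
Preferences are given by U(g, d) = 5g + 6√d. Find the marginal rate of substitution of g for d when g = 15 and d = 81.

MRS = 15

MU_g = 5, MU_d = 6/(2√d).
MRS = 5 ÷ (6/(2√d)).
At (15, 81): MRS = 15.
The indifference curve has slope −15 at this bundle.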